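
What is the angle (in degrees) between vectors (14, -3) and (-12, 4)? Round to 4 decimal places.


dot = 14*-12 + -3*4 = -180
|u| = 14.3178, |v| = 12.6491
cos(angle) = -0.9939
angle = 173.6598 degrees

173.6598 degrees


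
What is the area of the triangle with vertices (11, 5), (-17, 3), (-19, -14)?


Area = |x1(y2-y3) + x2(y3-y1) + x3(y1-y2)| / 2
= |11*(3--14) + -17*(-14-5) + -19*(5-3)| / 2
= 236

236


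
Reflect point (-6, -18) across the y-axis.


Reflection across y-axis: (x, y) -> (-x, y)
(-6, -18) -> (6, -18)

(6, -18)


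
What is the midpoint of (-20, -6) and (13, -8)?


Midpoint = ((-20+13)/2, (-6+-8)/2) = (-3.5, -7)

(-3.5, -7)


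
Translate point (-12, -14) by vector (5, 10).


Translation: (x+dx, y+dy) = (-12+5, -14+10) = (-7, -4)

(-7, -4)


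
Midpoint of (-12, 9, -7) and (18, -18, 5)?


Midpoint = ((-12+18)/2, (9+-18)/2, (-7+5)/2) = (3, -4.5, -1)

(3, -4.5, -1)


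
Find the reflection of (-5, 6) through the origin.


Reflection through origin: (x, y) -> (-x, -y)
(-5, 6) -> (5, -6)

(5, -6)


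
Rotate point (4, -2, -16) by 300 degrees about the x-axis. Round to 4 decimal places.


x' = 4
y' = -2*cos(300) - -16*sin(300) = -14.8564
z' = -2*sin(300) + -16*cos(300) = -6.2679

(4, -14.8564, -6.2679)


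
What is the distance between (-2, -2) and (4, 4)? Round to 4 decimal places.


d = sqrt((4--2)^2 + (4--2)^2) = 8.4853

8.4853


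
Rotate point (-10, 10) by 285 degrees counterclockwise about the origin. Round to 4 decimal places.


x' = -10*cos(285) - 10*sin(285) = 7.0711
y' = -10*sin(285) + 10*cos(285) = 12.2474

(7.0711, 12.2474)


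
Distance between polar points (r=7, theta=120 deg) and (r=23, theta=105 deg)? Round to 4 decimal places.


d = sqrt(r1^2 + r2^2 - 2*r1*r2*cos(t2-t1))
d = sqrt(7^2 + 23^2 - 2*7*23*cos(105-120)) = 16.3393

16.3393


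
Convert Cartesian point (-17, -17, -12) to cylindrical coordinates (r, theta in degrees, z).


r = sqrt((-17)^2 + (-17)^2) = 24.0416
theta = atan2(-17, -17) = 225 deg
z = -12

r = 24.0416, theta = 225 deg, z = -12


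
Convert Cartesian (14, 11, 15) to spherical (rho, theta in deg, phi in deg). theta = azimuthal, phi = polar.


rho = sqrt(14^2 + 11^2 + 15^2) = 23.2809
theta = atan2(11, 14) = 38.1572 deg
phi = acos(15/23.2809) = 49.8864 deg

rho = 23.2809, theta = 38.1572 deg, phi = 49.8864 deg


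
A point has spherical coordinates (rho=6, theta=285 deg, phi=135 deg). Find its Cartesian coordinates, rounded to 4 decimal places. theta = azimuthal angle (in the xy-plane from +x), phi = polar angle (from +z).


x = 6 * sin(135) * cos(285) = 1.0981
y = 6 * sin(135) * sin(285) = -4.0981
z = 6 * cos(135) = -4.2426

(1.0981, -4.0981, -4.2426)


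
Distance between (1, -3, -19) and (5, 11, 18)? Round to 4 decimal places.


d = sqrt((5-1)^2 + (11--3)^2 + (18--19)^2) = 39.7618

39.7618


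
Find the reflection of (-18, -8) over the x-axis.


Reflection across x-axis: (x, y) -> (x, -y)
(-18, -8) -> (-18, 8)

(-18, 8)


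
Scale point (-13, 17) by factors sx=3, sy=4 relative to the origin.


Scaling: (x*sx, y*sy) = (-13*3, 17*4) = (-39, 68)

(-39, 68)


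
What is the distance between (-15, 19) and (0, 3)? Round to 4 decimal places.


d = sqrt((0--15)^2 + (3-19)^2) = 21.9317

21.9317


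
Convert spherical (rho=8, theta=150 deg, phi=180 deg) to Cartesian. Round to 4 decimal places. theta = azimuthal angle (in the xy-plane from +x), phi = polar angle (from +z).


x = 8 * sin(180) * cos(150) = 0
y = 8 * sin(180) * sin(150) = 0
z = 8 * cos(180) = -8

(0, 0, -8)


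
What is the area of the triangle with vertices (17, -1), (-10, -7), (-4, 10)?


Area = |x1(y2-y3) + x2(y3-y1) + x3(y1-y2)| / 2
= |17*(-7-10) + -10*(10--1) + -4*(-1--7)| / 2
= 211.5

211.5


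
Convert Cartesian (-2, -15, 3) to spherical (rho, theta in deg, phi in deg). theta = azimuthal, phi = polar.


rho = sqrt((-2)^2 + (-15)^2 + 3^2) = 15.4272
theta = atan2(-15, -2) = 262.4054 deg
phi = acos(3/15.4272) = 78.7868 deg

rho = 15.4272, theta = 262.4054 deg, phi = 78.7868 deg


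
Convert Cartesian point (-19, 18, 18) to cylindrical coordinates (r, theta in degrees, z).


r = sqrt((-19)^2 + 18^2) = 26.1725
theta = atan2(18, -19) = 136.5482 deg
z = 18

r = 26.1725, theta = 136.5482 deg, z = 18


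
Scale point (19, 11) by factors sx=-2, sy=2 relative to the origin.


Scaling: (x*sx, y*sy) = (19*-2, 11*2) = (-38, 22)

(-38, 22)


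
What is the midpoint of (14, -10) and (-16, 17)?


Midpoint = ((14+-16)/2, (-10+17)/2) = (-1, 3.5)

(-1, 3.5)


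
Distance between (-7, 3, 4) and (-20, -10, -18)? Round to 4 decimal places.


d = sqrt((-20--7)^2 + (-10-3)^2 + (-18-4)^2) = 28.6705

28.6705


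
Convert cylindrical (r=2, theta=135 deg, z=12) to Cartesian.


x = 2 * cos(135) = -1.4142
y = 2 * sin(135) = 1.4142
z = 12

(-1.4142, 1.4142, 12)


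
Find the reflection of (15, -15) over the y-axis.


Reflection across y-axis: (x, y) -> (-x, y)
(15, -15) -> (-15, -15)

(-15, -15)


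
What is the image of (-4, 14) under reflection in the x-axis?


Reflection across x-axis: (x, y) -> (x, -y)
(-4, 14) -> (-4, -14)

(-4, -14)


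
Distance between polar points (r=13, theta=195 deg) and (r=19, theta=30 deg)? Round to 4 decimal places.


d = sqrt(r1^2 + r2^2 - 2*r1*r2*cos(t2-t1))
d = sqrt(13^2 + 19^2 - 2*13*19*cos(30-195)) = 31.7359

31.7359


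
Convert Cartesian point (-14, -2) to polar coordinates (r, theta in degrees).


r = sqrt((-14)^2 + (-2)^2) = 14.1421
theta = atan2(-2, -14) = 188.1301 degrees

r = 14.1421, theta = 188.1301 degrees


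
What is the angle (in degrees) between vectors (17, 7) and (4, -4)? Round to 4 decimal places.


dot = 17*4 + 7*-4 = 40
|u| = 18.3848, |v| = 5.6569
cos(angle) = 0.3846
angle = 67.3801 degrees

67.3801 degrees


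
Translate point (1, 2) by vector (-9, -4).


Translation: (x+dx, y+dy) = (1+-9, 2+-4) = (-8, -2)

(-8, -2)


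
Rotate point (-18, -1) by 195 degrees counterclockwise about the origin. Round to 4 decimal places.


x' = -18*cos(195) - -1*sin(195) = 17.1278
y' = -18*sin(195) + -1*cos(195) = 5.6247

(17.1278, 5.6247)


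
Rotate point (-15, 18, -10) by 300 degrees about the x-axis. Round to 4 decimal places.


x' = -15
y' = 18*cos(300) - -10*sin(300) = 0.3397
z' = 18*sin(300) + -10*cos(300) = -20.5885

(-15, 0.3397, -20.5885)


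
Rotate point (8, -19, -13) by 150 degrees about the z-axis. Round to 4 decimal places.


x' = 8*cos(150) - -19*sin(150) = 2.5718
y' = 8*sin(150) + -19*cos(150) = 20.4545
z' = -13

(2.5718, 20.4545, -13)


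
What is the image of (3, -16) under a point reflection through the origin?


Reflection through origin: (x, y) -> (-x, -y)
(3, -16) -> (-3, 16)

(-3, 16)


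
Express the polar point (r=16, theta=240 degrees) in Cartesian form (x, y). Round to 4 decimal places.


x = 16 * cos(240) = -8
y = 16 * sin(240) = -13.8564

(-8, -13.8564)


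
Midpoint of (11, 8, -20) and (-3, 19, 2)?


Midpoint = ((11+-3)/2, (8+19)/2, (-20+2)/2) = (4, 13.5, -9)

(4, 13.5, -9)


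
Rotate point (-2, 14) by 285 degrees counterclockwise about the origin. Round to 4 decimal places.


x' = -2*cos(285) - 14*sin(285) = 13.0053
y' = -2*sin(285) + 14*cos(285) = 5.5553

(13.0053, 5.5553)


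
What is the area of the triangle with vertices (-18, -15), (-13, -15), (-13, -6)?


Area = |x1(y2-y3) + x2(y3-y1) + x3(y1-y2)| / 2
= |-18*(-15--6) + -13*(-6--15) + -13*(-15--15)| / 2
= 22.5

22.5


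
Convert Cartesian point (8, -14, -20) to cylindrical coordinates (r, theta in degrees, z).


r = sqrt(8^2 + (-14)^2) = 16.1245
theta = atan2(-14, 8) = 299.7449 deg
z = -20

r = 16.1245, theta = 299.7449 deg, z = -20


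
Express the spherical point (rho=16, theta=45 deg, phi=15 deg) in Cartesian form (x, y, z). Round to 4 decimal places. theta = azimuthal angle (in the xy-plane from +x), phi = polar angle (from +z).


x = 16 * sin(15) * cos(45) = 2.9282
y = 16 * sin(15) * sin(45) = 2.9282
z = 16 * cos(15) = 15.4548

(2.9282, 2.9282, 15.4548)


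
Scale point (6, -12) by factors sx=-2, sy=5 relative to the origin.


Scaling: (x*sx, y*sy) = (6*-2, -12*5) = (-12, -60)

(-12, -60)


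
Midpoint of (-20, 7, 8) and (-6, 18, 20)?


Midpoint = ((-20+-6)/2, (7+18)/2, (8+20)/2) = (-13, 12.5, 14)

(-13, 12.5, 14)


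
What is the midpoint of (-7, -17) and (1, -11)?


Midpoint = ((-7+1)/2, (-17+-11)/2) = (-3, -14)

(-3, -14)


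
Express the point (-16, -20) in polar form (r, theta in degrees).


r = sqrt((-16)^2 + (-20)^2) = 25.6125
theta = atan2(-20, -16) = 231.3402 degrees

r = 25.6125, theta = 231.3402 degrees


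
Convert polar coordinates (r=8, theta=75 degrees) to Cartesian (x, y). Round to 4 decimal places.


x = 8 * cos(75) = 2.0706
y = 8 * sin(75) = 7.7274

(2.0706, 7.7274)


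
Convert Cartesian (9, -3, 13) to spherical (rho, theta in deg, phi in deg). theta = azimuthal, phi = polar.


rho = sqrt(9^2 + (-3)^2 + 13^2) = 16.0935
theta = atan2(-3, 9) = 341.5651 deg
phi = acos(13/16.0935) = 36.1203 deg

rho = 16.0935, theta = 341.5651 deg, phi = 36.1203 deg


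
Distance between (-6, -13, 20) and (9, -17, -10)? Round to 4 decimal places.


d = sqrt((9--6)^2 + (-17--13)^2 + (-10-20)^2) = 33.7787

33.7787


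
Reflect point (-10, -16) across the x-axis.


Reflection across x-axis: (x, y) -> (x, -y)
(-10, -16) -> (-10, 16)

(-10, 16)


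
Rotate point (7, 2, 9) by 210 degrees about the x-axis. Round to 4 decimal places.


x' = 7
y' = 2*cos(210) - 9*sin(210) = 2.7679
z' = 2*sin(210) + 9*cos(210) = -8.7942

(7, 2.7679, -8.7942)


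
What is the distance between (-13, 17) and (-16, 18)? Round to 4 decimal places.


d = sqrt((-16--13)^2 + (18-17)^2) = 3.1623

3.1623


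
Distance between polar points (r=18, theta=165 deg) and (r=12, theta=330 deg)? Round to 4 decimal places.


d = sqrt(r1^2 + r2^2 - 2*r1*r2*cos(t2-t1))
d = sqrt(18^2 + 12^2 - 2*18*12*cos(330-165)) = 29.7537

29.7537


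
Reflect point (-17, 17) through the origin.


Reflection through origin: (x, y) -> (-x, -y)
(-17, 17) -> (17, -17)

(17, -17)


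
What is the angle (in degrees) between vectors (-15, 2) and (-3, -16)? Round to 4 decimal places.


dot = -15*-3 + 2*-16 = 13
|u| = 15.1327, |v| = 16.2788
cos(angle) = 0.0528
angle = 86.975 degrees

86.975 degrees


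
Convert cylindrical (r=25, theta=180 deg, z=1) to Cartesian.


x = 25 * cos(180) = -25
y = 25 * sin(180) = 0
z = 1

(-25, 0, 1)


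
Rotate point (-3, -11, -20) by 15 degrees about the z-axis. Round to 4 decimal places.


x' = -3*cos(15) - -11*sin(15) = -0.0508
y' = -3*sin(15) + -11*cos(15) = -11.4016
z' = -20

(-0.0508, -11.4016, -20)


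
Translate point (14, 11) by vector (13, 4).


Translation: (x+dx, y+dy) = (14+13, 11+4) = (27, 15)

(27, 15)


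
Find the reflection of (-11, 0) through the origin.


Reflection through origin: (x, y) -> (-x, -y)
(-11, 0) -> (11, 0)

(11, 0)


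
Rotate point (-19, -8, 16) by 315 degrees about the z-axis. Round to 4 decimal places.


x' = -19*cos(315) - -8*sin(315) = -19.0919
y' = -19*sin(315) + -8*cos(315) = 7.7782
z' = 16

(-19.0919, 7.7782, 16)


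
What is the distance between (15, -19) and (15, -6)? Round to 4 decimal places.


d = sqrt((15-15)^2 + (-6--19)^2) = 13

13


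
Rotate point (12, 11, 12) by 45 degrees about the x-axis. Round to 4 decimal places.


x' = 12
y' = 11*cos(45) - 12*sin(45) = -0.7071
z' = 11*sin(45) + 12*cos(45) = 16.2635

(12, -0.7071, 16.2635)


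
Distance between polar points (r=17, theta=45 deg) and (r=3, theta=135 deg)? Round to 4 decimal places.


d = sqrt(r1^2 + r2^2 - 2*r1*r2*cos(t2-t1))
d = sqrt(17^2 + 3^2 - 2*17*3*cos(135-45)) = 17.2627

17.2627


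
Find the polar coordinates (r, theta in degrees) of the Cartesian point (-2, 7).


r = sqrt((-2)^2 + 7^2) = 7.2801
theta = atan2(7, -2) = 105.9454 degrees

r = 7.2801, theta = 105.9454 degrees


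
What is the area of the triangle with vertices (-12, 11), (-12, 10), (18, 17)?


Area = |x1(y2-y3) + x2(y3-y1) + x3(y1-y2)| / 2
= |-12*(10-17) + -12*(17-11) + 18*(11-10)| / 2
= 15

15


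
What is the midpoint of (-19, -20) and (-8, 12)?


Midpoint = ((-19+-8)/2, (-20+12)/2) = (-13.5, -4)

(-13.5, -4)


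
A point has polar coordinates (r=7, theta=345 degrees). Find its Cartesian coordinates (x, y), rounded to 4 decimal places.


x = 7 * cos(345) = 6.7615
y = 7 * sin(345) = -1.8117

(6.7615, -1.8117)


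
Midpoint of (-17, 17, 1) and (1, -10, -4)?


Midpoint = ((-17+1)/2, (17+-10)/2, (1+-4)/2) = (-8, 3.5, -1.5)

(-8, 3.5, -1.5)


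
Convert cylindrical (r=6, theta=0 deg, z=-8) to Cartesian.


x = 6 * cos(0) = 6
y = 6 * sin(0) = 0
z = -8

(6, 0, -8)


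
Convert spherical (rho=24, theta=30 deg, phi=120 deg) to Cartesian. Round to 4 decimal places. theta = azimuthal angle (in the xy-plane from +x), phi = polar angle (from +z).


x = 24 * sin(120) * cos(30) = 18
y = 24 * sin(120) * sin(30) = 10.3923
z = 24 * cos(120) = -12

(18, 10.3923, -12)


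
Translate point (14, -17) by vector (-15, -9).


Translation: (x+dx, y+dy) = (14+-15, -17+-9) = (-1, -26)

(-1, -26)


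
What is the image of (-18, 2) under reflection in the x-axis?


Reflection across x-axis: (x, y) -> (x, -y)
(-18, 2) -> (-18, -2)

(-18, -2)


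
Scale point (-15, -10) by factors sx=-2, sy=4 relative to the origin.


Scaling: (x*sx, y*sy) = (-15*-2, -10*4) = (30, -40)

(30, -40)


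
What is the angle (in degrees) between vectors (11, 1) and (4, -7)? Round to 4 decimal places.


dot = 11*4 + 1*-7 = 37
|u| = 11.0454, |v| = 8.0623
cos(angle) = 0.4155
angle = 65.4495 degrees

65.4495 degrees


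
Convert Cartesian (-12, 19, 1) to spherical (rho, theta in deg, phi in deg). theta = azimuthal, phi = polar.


rho = sqrt((-12)^2 + 19^2 + 1^2) = 22.4944
theta = atan2(19, -12) = 122.2756 deg
phi = acos(1/22.4944) = 87.4521 deg

rho = 22.4944, theta = 122.2756 deg, phi = 87.4521 deg


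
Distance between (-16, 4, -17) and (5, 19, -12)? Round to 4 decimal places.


d = sqrt((5--16)^2 + (19-4)^2 + (-12--17)^2) = 26.2869

26.2869


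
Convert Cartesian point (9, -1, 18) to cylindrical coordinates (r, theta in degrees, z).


r = sqrt(9^2 + (-1)^2) = 9.0554
theta = atan2(-1, 9) = 353.6598 deg
z = 18

r = 9.0554, theta = 353.6598 deg, z = 18


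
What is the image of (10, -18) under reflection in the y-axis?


Reflection across y-axis: (x, y) -> (-x, y)
(10, -18) -> (-10, -18)

(-10, -18)


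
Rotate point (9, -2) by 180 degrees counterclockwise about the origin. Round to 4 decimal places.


x' = 9*cos(180) - -2*sin(180) = -9
y' = 9*sin(180) + -2*cos(180) = 2

(-9, 2)


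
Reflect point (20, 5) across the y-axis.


Reflection across y-axis: (x, y) -> (-x, y)
(20, 5) -> (-20, 5)

(-20, 5)


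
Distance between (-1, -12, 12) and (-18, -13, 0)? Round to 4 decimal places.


d = sqrt((-18--1)^2 + (-13--12)^2 + (0-12)^2) = 20.8327

20.8327


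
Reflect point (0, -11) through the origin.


Reflection through origin: (x, y) -> (-x, -y)
(0, -11) -> (0, 11)

(0, 11)


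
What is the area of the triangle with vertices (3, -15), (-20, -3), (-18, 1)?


Area = |x1(y2-y3) + x2(y3-y1) + x3(y1-y2)| / 2
= |3*(-3-1) + -20*(1--15) + -18*(-15--3)| / 2
= 58

58


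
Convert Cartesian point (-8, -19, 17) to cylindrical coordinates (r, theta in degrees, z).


r = sqrt((-8)^2 + (-19)^2) = 20.6155
theta = atan2(-19, -8) = 247.1663 deg
z = 17

r = 20.6155, theta = 247.1663 deg, z = 17


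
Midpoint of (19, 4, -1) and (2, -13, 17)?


Midpoint = ((19+2)/2, (4+-13)/2, (-1+17)/2) = (10.5, -4.5, 8)

(10.5, -4.5, 8)


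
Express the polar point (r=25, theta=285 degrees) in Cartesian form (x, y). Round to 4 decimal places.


x = 25 * cos(285) = 6.4705
y = 25 * sin(285) = -24.1481

(6.4705, -24.1481)


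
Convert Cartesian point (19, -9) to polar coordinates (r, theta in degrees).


r = sqrt(19^2 + (-9)^2) = 21.0238
theta = atan2(-9, 19) = 334.6538 degrees

r = 21.0238, theta = 334.6538 degrees


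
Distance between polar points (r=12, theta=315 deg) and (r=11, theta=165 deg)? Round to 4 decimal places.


d = sqrt(r1^2 + r2^2 - 2*r1*r2*cos(t2-t1))
d = sqrt(12^2 + 11^2 - 2*12*11*cos(165-315)) = 22.2178

22.2178


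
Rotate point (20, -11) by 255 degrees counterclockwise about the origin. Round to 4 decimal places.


x' = 20*cos(255) - -11*sin(255) = -15.8016
y' = 20*sin(255) + -11*cos(255) = -16.4715

(-15.8016, -16.4715)


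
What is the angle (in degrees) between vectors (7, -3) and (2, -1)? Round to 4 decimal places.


dot = 7*2 + -3*-1 = 17
|u| = 7.6158, |v| = 2.2361
cos(angle) = 0.9983
angle = 3.3665 degrees

3.3665 degrees


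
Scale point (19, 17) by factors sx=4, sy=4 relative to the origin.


Scaling: (x*sx, y*sy) = (19*4, 17*4) = (76, 68)

(76, 68)


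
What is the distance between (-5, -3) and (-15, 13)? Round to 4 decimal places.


d = sqrt((-15--5)^2 + (13--3)^2) = 18.868

18.868


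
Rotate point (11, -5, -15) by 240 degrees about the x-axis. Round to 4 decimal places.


x' = 11
y' = -5*cos(240) - -15*sin(240) = -10.4904
z' = -5*sin(240) + -15*cos(240) = 11.8301

(11, -10.4904, 11.8301)


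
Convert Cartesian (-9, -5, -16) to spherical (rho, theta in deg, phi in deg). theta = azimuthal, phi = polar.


rho = sqrt((-9)^2 + (-5)^2 + (-16)^2) = 19.0263
theta = atan2(-5, -9) = 209.0546 deg
phi = acos(-16/19.0263) = 147.2397 deg

rho = 19.0263, theta = 209.0546 deg, phi = 147.2397 deg


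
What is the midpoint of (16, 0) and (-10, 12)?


Midpoint = ((16+-10)/2, (0+12)/2) = (3, 6)

(3, 6)


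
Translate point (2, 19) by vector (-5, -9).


Translation: (x+dx, y+dy) = (2+-5, 19+-9) = (-3, 10)

(-3, 10)


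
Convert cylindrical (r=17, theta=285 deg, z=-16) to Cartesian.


x = 17 * cos(285) = 4.3999
y = 17 * sin(285) = -16.4207
z = -16

(4.3999, -16.4207, -16)


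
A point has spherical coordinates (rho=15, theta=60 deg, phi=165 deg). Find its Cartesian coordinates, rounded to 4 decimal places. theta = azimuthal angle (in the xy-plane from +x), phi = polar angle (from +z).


x = 15 * sin(165) * cos(60) = 1.9411
y = 15 * sin(165) * sin(60) = 3.3622
z = 15 * cos(165) = -14.4889

(1.9411, 3.3622, -14.4889)


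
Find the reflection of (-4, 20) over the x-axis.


Reflection across x-axis: (x, y) -> (x, -y)
(-4, 20) -> (-4, -20)

(-4, -20)


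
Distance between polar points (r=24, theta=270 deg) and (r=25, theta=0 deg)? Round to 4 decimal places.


d = sqrt(r1^2 + r2^2 - 2*r1*r2*cos(t2-t1))
d = sqrt(24^2 + 25^2 - 2*24*25*cos(0-270)) = 34.6554

34.6554


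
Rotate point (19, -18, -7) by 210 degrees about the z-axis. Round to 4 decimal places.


x' = 19*cos(210) - -18*sin(210) = -25.4545
y' = 19*sin(210) + -18*cos(210) = 6.0885
z' = -7

(-25.4545, 6.0885, -7)


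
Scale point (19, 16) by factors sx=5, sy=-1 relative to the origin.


Scaling: (x*sx, y*sy) = (19*5, 16*-1) = (95, -16)

(95, -16)


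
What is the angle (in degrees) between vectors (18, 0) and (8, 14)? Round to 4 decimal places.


dot = 18*8 + 0*14 = 144
|u| = 18, |v| = 16.1245
cos(angle) = 0.4961
angle = 60.2551 degrees

60.2551 degrees


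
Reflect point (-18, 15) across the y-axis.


Reflection across y-axis: (x, y) -> (-x, y)
(-18, 15) -> (18, 15)

(18, 15)


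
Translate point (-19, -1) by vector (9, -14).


Translation: (x+dx, y+dy) = (-19+9, -1+-14) = (-10, -15)

(-10, -15)


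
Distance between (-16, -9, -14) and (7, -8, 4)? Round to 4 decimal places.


d = sqrt((7--16)^2 + (-8--9)^2 + (4--14)^2) = 29.2233

29.2233


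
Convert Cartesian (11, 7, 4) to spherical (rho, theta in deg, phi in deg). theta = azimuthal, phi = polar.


rho = sqrt(11^2 + 7^2 + 4^2) = 13.6382
theta = atan2(7, 11) = 32.4712 deg
phi = acos(4/13.6382) = 72.9447 deg

rho = 13.6382, theta = 32.4712 deg, phi = 72.9447 deg


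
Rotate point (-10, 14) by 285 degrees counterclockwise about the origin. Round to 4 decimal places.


x' = -10*cos(285) - 14*sin(285) = 10.9348
y' = -10*sin(285) + 14*cos(285) = 13.2827

(10.9348, 13.2827)


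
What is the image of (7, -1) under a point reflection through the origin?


Reflection through origin: (x, y) -> (-x, -y)
(7, -1) -> (-7, 1)

(-7, 1)


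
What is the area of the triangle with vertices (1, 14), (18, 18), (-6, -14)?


Area = |x1(y2-y3) + x2(y3-y1) + x3(y1-y2)| / 2
= |1*(18--14) + 18*(-14-14) + -6*(14-18)| / 2
= 224

224


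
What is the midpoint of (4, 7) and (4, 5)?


Midpoint = ((4+4)/2, (7+5)/2) = (4, 6)

(4, 6)


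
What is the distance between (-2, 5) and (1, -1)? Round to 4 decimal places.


d = sqrt((1--2)^2 + (-1-5)^2) = 6.7082

6.7082


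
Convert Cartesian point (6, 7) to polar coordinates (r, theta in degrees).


r = sqrt(6^2 + 7^2) = 9.2195
theta = atan2(7, 6) = 49.3987 degrees

r = 9.2195, theta = 49.3987 degrees


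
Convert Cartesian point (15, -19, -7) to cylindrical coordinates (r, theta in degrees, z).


r = sqrt(15^2 + (-19)^2) = 24.2074
theta = atan2(-19, 15) = 308.2902 deg
z = -7

r = 24.2074, theta = 308.2902 deg, z = -7


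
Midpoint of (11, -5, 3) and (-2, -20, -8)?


Midpoint = ((11+-2)/2, (-5+-20)/2, (3+-8)/2) = (4.5, -12.5, -2.5)

(4.5, -12.5, -2.5)


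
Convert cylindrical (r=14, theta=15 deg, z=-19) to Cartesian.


x = 14 * cos(15) = 13.523
y = 14 * sin(15) = 3.6235
z = -19

(13.523, 3.6235, -19)


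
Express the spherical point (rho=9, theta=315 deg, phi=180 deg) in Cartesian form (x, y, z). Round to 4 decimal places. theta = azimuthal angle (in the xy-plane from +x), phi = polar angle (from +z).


x = 9 * sin(180) * cos(315) = 0
y = 9 * sin(180) * sin(315) = 0
z = 9 * cos(180) = -9

(0, 0, -9)


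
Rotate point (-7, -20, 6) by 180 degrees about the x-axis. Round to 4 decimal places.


x' = -7
y' = -20*cos(180) - 6*sin(180) = 20
z' = -20*sin(180) + 6*cos(180) = -6

(-7, 20, -6)


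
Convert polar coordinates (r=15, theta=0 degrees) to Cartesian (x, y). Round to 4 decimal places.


x = 15 * cos(0) = 15
y = 15 * sin(0) = 0

(15, 0)


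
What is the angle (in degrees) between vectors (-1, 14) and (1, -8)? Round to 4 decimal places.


dot = -1*1 + 14*-8 = -113
|u| = 14.0357, |v| = 8.0623
cos(angle) = -0.9986
angle = 176.9606 degrees

176.9606 degrees


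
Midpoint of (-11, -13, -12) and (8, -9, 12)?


Midpoint = ((-11+8)/2, (-13+-9)/2, (-12+12)/2) = (-1.5, -11, 0)

(-1.5, -11, 0)


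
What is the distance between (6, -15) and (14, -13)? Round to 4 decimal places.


d = sqrt((14-6)^2 + (-13--15)^2) = 8.2462

8.2462


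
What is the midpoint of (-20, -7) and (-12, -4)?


Midpoint = ((-20+-12)/2, (-7+-4)/2) = (-16, -5.5)

(-16, -5.5)


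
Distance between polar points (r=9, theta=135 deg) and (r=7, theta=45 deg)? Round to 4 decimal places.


d = sqrt(r1^2 + r2^2 - 2*r1*r2*cos(t2-t1))
d = sqrt(9^2 + 7^2 - 2*9*7*cos(45-135)) = 11.4018

11.4018


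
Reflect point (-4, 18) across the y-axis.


Reflection across y-axis: (x, y) -> (-x, y)
(-4, 18) -> (4, 18)

(4, 18)


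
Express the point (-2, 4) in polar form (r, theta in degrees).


r = sqrt((-2)^2 + 4^2) = 4.4721
theta = atan2(4, -2) = 116.5651 degrees

r = 4.4721, theta = 116.5651 degrees


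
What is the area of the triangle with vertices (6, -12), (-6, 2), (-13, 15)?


Area = |x1(y2-y3) + x2(y3-y1) + x3(y1-y2)| / 2
= |6*(2-15) + -6*(15--12) + -13*(-12-2)| / 2
= 29

29


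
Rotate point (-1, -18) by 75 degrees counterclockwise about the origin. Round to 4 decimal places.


x' = -1*cos(75) - -18*sin(75) = 17.1278
y' = -1*sin(75) + -18*cos(75) = -5.6247

(17.1278, -5.6247)


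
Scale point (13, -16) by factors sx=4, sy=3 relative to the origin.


Scaling: (x*sx, y*sy) = (13*4, -16*3) = (52, -48)

(52, -48)


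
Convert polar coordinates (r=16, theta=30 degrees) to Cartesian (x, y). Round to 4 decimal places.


x = 16 * cos(30) = 13.8564
y = 16 * sin(30) = 8

(13.8564, 8)


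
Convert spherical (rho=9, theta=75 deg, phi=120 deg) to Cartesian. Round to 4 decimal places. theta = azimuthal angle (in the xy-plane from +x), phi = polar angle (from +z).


x = 9 * sin(120) * cos(75) = 2.0173
y = 9 * sin(120) * sin(75) = 7.5286
z = 9 * cos(120) = -4.5

(2.0173, 7.5286, -4.5)


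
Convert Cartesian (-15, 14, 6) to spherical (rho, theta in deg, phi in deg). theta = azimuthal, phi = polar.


rho = sqrt((-15)^2 + 14^2 + 6^2) = 21.3776
theta = atan2(14, -15) = 136.9749 deg
phi = acos(6/21.3776) = 73.6999 deg

rho = 21.3776, theta = 136.9749 deg, phi = 73.6999 deg


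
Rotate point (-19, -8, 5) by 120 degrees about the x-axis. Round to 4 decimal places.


x' = -19
y' = -8*cos(120) - 5*sin(120) = -0.3301
z' = -8*sin(120) + 5*cos(120) = -9.4282

(-19, -0.3301, -9.4282)


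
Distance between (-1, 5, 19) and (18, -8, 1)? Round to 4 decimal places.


d = sqrt((18--1)^2 + (-8-5)^2 + (1-19)^2) = 29.2233

29.2233


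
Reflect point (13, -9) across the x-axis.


Reflection across x-axis: (x, y) -> (x, -y)
(13, -9) -> (13, 9)

(13, 9)


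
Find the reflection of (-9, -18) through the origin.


Reflection through origin: (x, y) -> (-x, -y)
(-9, -18) -> (9, 18)

(9, 18)


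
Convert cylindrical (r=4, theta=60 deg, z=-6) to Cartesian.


x = 4 * cos(60) = 2
y = 4 * sin(60) = 3.4641
z = -6

(2, 3.4641, -6)


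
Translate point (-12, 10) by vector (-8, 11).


Translation: (x+dx, y+dy) = (-12+-8, 10+11) = (-20, 21)

(-20, 21)


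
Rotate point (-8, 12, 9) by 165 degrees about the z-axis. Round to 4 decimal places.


x' = -8*cos(165) - 12*sin(165) = 4.6216
y' = -8*sin(165) + 12*cos(165) = -13.6617
z' = 9

(4.6216, -13.6617, 9)


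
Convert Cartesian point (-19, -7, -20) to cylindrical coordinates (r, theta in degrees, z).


r = sqrt((-19)^2 + (-7)^2) = 20.2485
theta = atan2(-7, -19) = 200.2249 deg
z = -20

r = 20.2485, theta = 200.2249 deg, z = -20


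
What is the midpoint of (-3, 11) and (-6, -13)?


Midpoint = ((-3+-6)/2, (11+-13)/2) = (-4.5, -1)

(-4.5, -1)


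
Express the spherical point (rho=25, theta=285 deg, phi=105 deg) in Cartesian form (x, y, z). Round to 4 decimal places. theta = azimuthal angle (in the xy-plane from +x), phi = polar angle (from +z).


x = 25 * sin(105) * cos(285) = 6.25
y = 25 * sin(105) * sin(285) = -23.3253
z = 25 * cos(105) = -6.4705

(6.25, -23.3253, -6.4705)


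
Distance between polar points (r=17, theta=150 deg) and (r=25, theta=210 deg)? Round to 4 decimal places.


d = sqrt(r1^2 + r2^2 - 2*r1*r2*cos(t2-t1))
d = sqrt(17^2 + 25^2 - 2*17*25*cos(210-150)) = 22.1133

22.1133


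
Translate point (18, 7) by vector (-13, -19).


Translation: (x+dx, y+dy) = (18+-13, 7+-19) = (5, -12)

(5, -12)


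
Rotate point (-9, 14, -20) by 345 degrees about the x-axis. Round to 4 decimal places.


x' = -9
y' = 14*cos(345) - -20*sin(345) = 8.3466
z' = 14*sin(345) + -20*cos(345) = -22.942

(-9, 8.3466, -22.942)


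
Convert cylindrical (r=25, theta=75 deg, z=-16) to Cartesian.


x = 25 * cos(75) = 6.4705
y = 25 * sin(75) = 24.1481
z = -16

(6.4705, 24.1481, -16)


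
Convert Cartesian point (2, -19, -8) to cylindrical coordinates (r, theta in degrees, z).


r = sqrt(2^2 + (-19)^2) = 19.105
theta = atan2(-19, 2) = 276.009 deg
z = -8

r = 19.105, theta = 276.009 deg, z = -8


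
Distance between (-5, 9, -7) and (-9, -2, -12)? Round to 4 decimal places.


d = sqrt((-9--5)^2 + (-2-9)^2 + (-12--7)^2) = 12.7279

12.7279


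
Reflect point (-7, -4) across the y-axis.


Reflection across y-axis: (x, y) -> (-x, y)
(-7, -4) -> (7, -4)

(7, -4)


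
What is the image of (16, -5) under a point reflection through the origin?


Reflection through origin: (x, y) -> (-x, -y)
(16, -5) -> (-16, 5)

(-16, 5)


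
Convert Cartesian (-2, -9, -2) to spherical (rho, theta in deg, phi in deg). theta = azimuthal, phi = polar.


rho = sqrt((-2)^2 + (-9)^2 + (-2)^2) = 9.434
theta = atan2(-9, -2) = 257.4712 deg
phi = acos(-2/9.434) = 102.2396 deg

rho = 9.434, theta = 257.4712 deg, phi = 102.2396 deg


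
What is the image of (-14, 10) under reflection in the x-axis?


Reflection across x-axis: (x, y) -> (x, -y)
(-14, 10) -> (-14, -10)

(-14, -10)


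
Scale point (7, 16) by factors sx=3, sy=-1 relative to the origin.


Scaling: (x*sx, y*sy) = (7*3, 16*-1) = (21, -16)

(21, -16)


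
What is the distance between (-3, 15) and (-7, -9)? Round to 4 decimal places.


d = sqrt((-7--3)^2 + (-9-15)^2) = 24.3311

24.3311


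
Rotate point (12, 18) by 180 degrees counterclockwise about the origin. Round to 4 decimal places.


x' = 12*cos(180) - 18*sin(180) = -12
y' = 12*sin(180) + 18*cos(180) = -18

(-12, -18)


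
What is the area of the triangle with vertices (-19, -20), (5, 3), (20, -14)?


Area = |x1(y2-y3) + x2(y3-y1) + x3(y1-y2)| / 2
= |-19*(3--14) + 5*(-14--20) + 20*(-20-3)| / 2
= 376.5

376.5


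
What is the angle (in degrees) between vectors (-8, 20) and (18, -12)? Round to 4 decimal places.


dot = -8*18 + 20*-12 = -384
|u| = 21.5407, |v| = 21.6333
cos(angle) = -0.824
angle = 145.4915 degrees

145.4915 degrees


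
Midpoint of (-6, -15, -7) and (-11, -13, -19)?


Midpoint = ((-6+-11)/2, (-15+-13)/2, (-7+-19)/2) = (-8.5, -14, -13)

(-8.5, -14, -13)


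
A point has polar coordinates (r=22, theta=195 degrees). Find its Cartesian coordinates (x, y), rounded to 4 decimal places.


x = 22 * cos(195) = -21.2504
y = 22 * sin(195) = -5.694

(-21.2504, -5.694)


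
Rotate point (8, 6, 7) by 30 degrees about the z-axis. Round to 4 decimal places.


x' = 8*cos(30) - 6*sin(30) = 3.9282
y' = 8*sin(30) + 6*cos(30) = 9.1962
z' = 7

(3.9282, 9.1962, 7)


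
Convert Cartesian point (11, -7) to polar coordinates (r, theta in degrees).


r = sqrt(11^2 + (-7)^2) = 13.0384
theta = atan2(-7, 11) = 327.5288 degrees

r = 13.0384, theta = 327.5288 degrees


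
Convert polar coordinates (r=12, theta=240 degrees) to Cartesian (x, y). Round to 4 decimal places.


x = 12 * cos(240) = -6
y = 12 * sin(240) = -10.3923

(-6, -10.3923)


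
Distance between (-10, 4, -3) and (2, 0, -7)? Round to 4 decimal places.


d = sqrt((2--10)^2 + (0-4)^2 + (-7--3)^2) = 13.2665

13.2665


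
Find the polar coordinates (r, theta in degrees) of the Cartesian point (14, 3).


r = sqrt(14^2 + 3^2) = 14.3178
theta = atan2(3, 14) = 12.0948 degrees

r = 14.3178, theta = 12.0948 degrees


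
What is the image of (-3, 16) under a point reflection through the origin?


Reflection through origin: (x, y) -> (-x, -y)
(-3, 16) -> (3, -16)

(3, -16)


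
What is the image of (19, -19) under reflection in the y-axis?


Reflection across y-axis: (x, y) -> (-x, y)
(19, -19) -> (-19, -19)

(-19, -19)


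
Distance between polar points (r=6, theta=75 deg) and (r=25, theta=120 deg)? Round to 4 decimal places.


d = sqrt(r1^2 + r2^2 - 2*r1*r2*cos(t2-t1))
d = sqrt(6^2 + 25^2 - 2*6*25*cos(120-75)) = 21.1865

21.1865


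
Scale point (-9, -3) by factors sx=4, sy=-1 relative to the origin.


Scaling: (x*sx, y*sy) = (-9*4, -3*-1) = (-36, 3)

(-36, 3)


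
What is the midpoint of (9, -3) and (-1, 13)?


Midpoint = ((9+-1)/2, (-3+13)/2) = (4, 5)

(4, 5)


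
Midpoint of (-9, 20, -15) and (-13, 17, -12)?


Midpoint = ((-9+-13)/2, (20+17)/2, (-15+-12)/2) = (-11, 18.5, -13.5)

(-11, 18.5, -13.5)


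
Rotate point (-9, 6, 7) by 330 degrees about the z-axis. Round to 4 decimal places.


x' = -9*cos(330) - 6*sin(330) = -4.7942
y' = -9*sin(330) + 6*cos(330) = 9.6962
z' = 7

(-4.7942, 9.6962, 7)


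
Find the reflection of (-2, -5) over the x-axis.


Reflection across x-axis: (x, y) -> (x, -y)
(-2, -5) -> (-2, 5)

(-2, 5)


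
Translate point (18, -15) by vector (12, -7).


Translation: (x+dx, y+dy) = (18+12, -15+-7) = (30, -22)

(30, -22)


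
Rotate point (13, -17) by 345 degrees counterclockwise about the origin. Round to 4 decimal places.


x' = 13*cos(345) - -17*sin(345) = 8.1571
y' = 13*sin(345) + -17*cos(345) = -19.7854

(8.1571, -19.7854)


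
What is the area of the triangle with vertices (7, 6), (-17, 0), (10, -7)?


Area = |x1(y2-y3) + x2(y3-y1) + x3(y1-y2)| / 2
= |7*(0--7) + -17*(-7-6) + 10*(6-0)| / 2
= 165

165


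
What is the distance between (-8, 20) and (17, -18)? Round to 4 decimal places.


d = sqrt((17--8)^2 + (-18-20)^2) = 45.4863

45.4863


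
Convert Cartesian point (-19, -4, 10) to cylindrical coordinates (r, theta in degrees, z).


r = sqrt((-19)^2 + (-4)^2) = 19.4165
theta = atan2(-4, -19) = 191.8887 deg
z = 10

r = 19.4165, theta = 191.8887 deg, z = 10


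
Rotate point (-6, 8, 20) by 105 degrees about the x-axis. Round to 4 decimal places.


x' = -6
y' = 8*cos(105) - 20*sin(105) = -21.3891
z' = 8*sin(105) + 20*cos(105) = 2.551

(-6, -21.3891, 2.551)


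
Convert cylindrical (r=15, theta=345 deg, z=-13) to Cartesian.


x = 15 * cos(345) = 14.4889
y = 15 * sin(345) = -3.8823
z = -13

(14.4889, -3.8823, -13)


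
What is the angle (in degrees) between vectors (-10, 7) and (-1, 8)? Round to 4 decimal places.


dot = -10*-1 + 7*8 = 66
|u| = 12.2066, |v| = 8.0623
cos(angle) = 0.6706
angle = 47.883 degrees

47.883 degrees


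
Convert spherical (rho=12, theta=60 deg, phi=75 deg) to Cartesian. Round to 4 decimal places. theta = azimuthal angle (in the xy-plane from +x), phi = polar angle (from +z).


x = 12 * sin(75) * cos(60) = 5.7956
y = 12 * sin(75) * sin(60) = 10.0382
z = 12 * cos(75) = 3.1058

(5.7956, 10.0382, 3.1058)


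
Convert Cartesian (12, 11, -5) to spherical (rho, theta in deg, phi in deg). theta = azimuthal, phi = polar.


rho = sqrt(12^2 + 11^2 + (-5)^2) = 17.0294
theta = atan2(11, 12) = 42.5104 deg
phi = acos(-5/17.0294) = 107.0742 deg

rho = 17.0294, theta = 42.5104 deg, phi = 107.0742 deg


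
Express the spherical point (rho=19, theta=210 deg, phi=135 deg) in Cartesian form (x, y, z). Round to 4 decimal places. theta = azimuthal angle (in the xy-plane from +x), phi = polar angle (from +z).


x = 19 * sin(135) * cos(210) = -11.6351
y = 19 * sin(135) * sin(210) = -6.7175
z = 19 * cos(135) = -13.435

(-11.6351, -6.7175, -13.435)


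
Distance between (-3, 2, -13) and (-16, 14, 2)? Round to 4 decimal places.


d = sqrt((-16--3)^2 + (14-2)^2 + (2--13)^2) = 23.1948

23.1948


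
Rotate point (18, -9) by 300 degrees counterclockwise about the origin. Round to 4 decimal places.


x' = 18*cos(300) - -9*sin(300) = 1.2058
y' = 18*sin(300) + -9*cos(300) = -20.0885

(1.2058, -20.0885)


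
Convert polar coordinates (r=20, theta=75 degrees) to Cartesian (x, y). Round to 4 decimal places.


x = 20 * cos(75) = 5.1764
y = 20 * sin(75) = 19.3185

(5.1764, 19.3185)


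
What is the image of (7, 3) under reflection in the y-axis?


Reflection across y-axis: (x, y) -> (-x, y)
(7, 3) -> (-7, 3)

(-7, 3)


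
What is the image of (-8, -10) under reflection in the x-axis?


Reflection across x-axis: (x, y) -> (x, -y)
(-8, -10) -> (-8, 10)

(-8, 10)


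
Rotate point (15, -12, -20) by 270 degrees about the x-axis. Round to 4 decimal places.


x' = 15
y' = -12*cos(270) - -20*sin(270) = -20
z' = -12*sin(270) + -20*cos(270) = 12

(15, -20, 12)


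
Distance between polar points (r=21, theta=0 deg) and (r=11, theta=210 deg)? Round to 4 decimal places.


d = sqrt(r1^2 + r2^2 - 2*r1*r2*cos(t2-t1))
d = sqrt(21^2 + 11^2 - 2*21*11*cos(210-0)) = 31.0178

31.0178


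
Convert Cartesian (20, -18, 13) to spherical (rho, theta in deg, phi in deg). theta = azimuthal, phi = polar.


rho = sqrt(20^2 + (-18)^2 + 13^2) = 29.8831
theta = atan2(-18, 20) = 318.0128 deg
phi = acos(13/29.8831) = 64.2129 deg

rho = 29.8831, theta = 318.0128 deg, phi = 64.2129 deg


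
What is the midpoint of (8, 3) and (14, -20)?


Midpoint = ((8+14)/2, (3+-20)/2) = (11, -8.5)

(11, -8.5)


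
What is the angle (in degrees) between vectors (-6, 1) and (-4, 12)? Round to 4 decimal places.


dot = -6*-4 + 1*12 = 36
|u| = 6.0828, |v| = 12.6491
cos(angle) = 0.4679
angle = 62.1027 degrees

62.1027 degrees


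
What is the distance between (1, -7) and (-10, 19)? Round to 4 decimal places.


d = sqrt((-10-1)^2 + (19--7)^2) = 28.2312

28.2312


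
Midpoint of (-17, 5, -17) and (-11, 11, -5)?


Midpoint = ((-17+-11)/2, (5+11)/2, (-17+-5)/2) = (-14, 8, -11)

(-14, 8, -11)


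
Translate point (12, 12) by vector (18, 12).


Translation: (x+dx, y+dy) = (12+18, 12+12) = (30, 24)

(30, 24)


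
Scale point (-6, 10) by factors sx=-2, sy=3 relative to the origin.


Scaling: (x*sx, y*sy) = (-6*-2, 10*3) = (12, 30)

(12, 30)


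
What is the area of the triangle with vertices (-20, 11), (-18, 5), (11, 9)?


Area = |x1(y2-y3) + x2(y3-y1) + x3(y1-y2)| / 2
= |-20*(5-9) + -18*(9-11) + 11*(11-5)| / 2
= 91

91


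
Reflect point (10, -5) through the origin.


Reflection through origin: (x, y) -> (-x, -y)
(10, -5) -> (-10, 5)

(-10, 5)


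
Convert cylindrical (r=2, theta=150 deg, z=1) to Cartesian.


x = 2 * cos(150) = -1.7321
y = 2 * sin(150) = 1
z = 1

(-1.7321, 1, 1)


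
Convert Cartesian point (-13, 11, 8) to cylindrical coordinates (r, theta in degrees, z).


r = sqrt((-13)^2 + 11^2) = 17.0294
theta = atan2(11, -13) = 139.7636 deg
z = 8

r = 17.0294, theta = 139.7636 deg, z = 8


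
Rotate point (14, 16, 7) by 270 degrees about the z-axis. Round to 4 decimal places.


x' = 14*cos(270) - 16*sin(270) = 16
y' = 14*sin(270) + 16*cos(270) = -14
z' = 7

(16, -14, 7)


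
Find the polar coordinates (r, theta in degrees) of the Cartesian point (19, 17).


r = sqrt(19^2 + 17^2) = 25.4951
theta = atan2(17, 19) = 41.8202 degrees

r = 25.4951, theta = 41.8202 degrees


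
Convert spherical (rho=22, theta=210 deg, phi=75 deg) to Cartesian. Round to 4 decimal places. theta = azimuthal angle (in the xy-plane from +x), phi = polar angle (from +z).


x = 22 * sin(75) * cos(210) = -18.4034
y = 22 * sin(75) * sin(210) = -10.6252
z = 22 * cos(75) = 5.694

(-18.4034, -10.6252, 5.694)


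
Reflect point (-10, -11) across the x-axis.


Reflection across x-axis: (x, y) -> (x, -y)
(-10, -11) -> (-10, 11)

(-10, 11)


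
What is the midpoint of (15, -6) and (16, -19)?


Midpoint = ((15+16)/2, (-6+-19)/2) = (15.5, -12.5)

(15.5, -12.5)


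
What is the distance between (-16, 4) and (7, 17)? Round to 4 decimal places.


d = sqrt((7--16)^2 + (17-4)^2) = 26.4197

26.4197


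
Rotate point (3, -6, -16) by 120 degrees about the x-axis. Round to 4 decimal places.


x' = 3
y' = -6*cos(120) - -16*sin(120) = 16.8564
z' = -6*sin(120) + -16*cos(120) = 2.8038

(3, 16.8564, 2.8038)


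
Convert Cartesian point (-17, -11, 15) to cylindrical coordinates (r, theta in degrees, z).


r = sqrt((-17)^2 + (-11)^2) = 20.2485
theta = atan2(-11, -17) = 212.9052 deg
z = 15

r = 20.2485, theta = 212.9052 deg, z = 15


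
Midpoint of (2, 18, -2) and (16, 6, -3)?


Midpoint = ((2+16)/2, (18+6)/2, (-2+-3)/2) = (9, 12, -2.5)

(9, 12, -2.5)


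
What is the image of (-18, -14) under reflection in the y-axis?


Reflection across y-axis: (x, y) -> (-x, y)
(-18, -14) -> (18, -14)

(18, -14)


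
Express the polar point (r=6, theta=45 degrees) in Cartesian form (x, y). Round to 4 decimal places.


x = 6 * cos(45) = 4.2426
y = 6 * sin(45) = 4.2426

(4.2426, 4.2426)


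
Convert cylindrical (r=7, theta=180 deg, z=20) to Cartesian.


x = 7 * cos(180) = -7
y = 7 * sin(180) = 0
z = 20

(-7, 0, 20)
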